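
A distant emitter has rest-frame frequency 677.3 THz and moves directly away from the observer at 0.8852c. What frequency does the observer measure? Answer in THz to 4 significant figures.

f_obs ≈ 167.1 THz

Relativistic Doppler: f_obs = f_src √((1−β)/(1+β))
= 677.3 × √(0.114800/1.88520) = 677.3 × 0.246770 = 167.1 THz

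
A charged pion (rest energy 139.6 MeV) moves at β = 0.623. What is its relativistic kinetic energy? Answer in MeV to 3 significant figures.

γ = 1/√(1 − 0.623²) = 1.2784
K = (γ − 1)m₀c² = (1.2784 − 1) × 139.6 MeV = 0.27841 × 139.6 MeV = 38.9 MeV

K ≈ 38.9 MeV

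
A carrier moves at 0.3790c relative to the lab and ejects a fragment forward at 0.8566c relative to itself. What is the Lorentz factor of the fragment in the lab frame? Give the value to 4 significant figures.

γ ≈ 2.774

u_lab = (0.8566 + 0.3790)/(1 + 0.8566×0.3790) = 1.2356/1.324651 = 0.9327737
γ = 1/√(1 − 0.9327737²) = 2.774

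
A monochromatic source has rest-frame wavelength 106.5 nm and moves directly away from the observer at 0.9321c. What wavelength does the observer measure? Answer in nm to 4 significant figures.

Relativistic Doppler: λ_obs = λ_src √((1+β)/(1−β))
= 106.5 × √(1.93210/0.0679000) = 106.5 × 5.33433 = 568.1 nm

λ_obs ≈ 568.1 nm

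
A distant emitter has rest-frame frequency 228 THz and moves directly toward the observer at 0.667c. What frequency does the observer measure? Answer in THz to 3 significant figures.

Relativistic Doppler: f_obs = f_src √((1+β)/(1−β))
= 228 × √(1.6670/0.33300) = 228 × 2.2374 = 510 THz

f_obs ≈ 510 THz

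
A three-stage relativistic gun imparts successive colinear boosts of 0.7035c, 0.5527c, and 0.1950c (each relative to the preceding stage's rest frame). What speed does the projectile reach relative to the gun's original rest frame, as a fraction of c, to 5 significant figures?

Compose boost 2: (0.5527 + 0.7035)/(1 + 0.5527×0.7035) = 1.2562/1.388824 = 0.9045060
Compose boost 3: (0.1950 + 0.9045060)/(1 + 0.1950×0.9045060) = 1.099506/1.176379 = 0.93465

u ≈ 0.93465c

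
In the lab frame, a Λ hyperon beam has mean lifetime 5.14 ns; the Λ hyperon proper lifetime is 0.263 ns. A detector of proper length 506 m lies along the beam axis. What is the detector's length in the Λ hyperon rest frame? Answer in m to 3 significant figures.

Time dilation ⇒ γ = Δt/τ₀ = 5.14/0.263 = 19.544
Length contraction: L = L₀/γ = 506/19.544 = 25.9 m

L ≈ 25.9 m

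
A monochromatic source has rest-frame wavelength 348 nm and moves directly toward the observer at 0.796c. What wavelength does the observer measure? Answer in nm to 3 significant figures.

λ_obs ≈ 117 nm

Relativistic Doppler: λ_obs = λ_src √((1−β)/(1+β))
= 348 × √(0.20400/1.7960) = 348 × 0.33702 = 117 nm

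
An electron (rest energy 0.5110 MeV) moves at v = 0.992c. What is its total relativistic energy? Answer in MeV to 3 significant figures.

γ = 1/√(1 − 0.992²) = 7.9216
E = γm₀c² = 7.9216 × 0.5110 MeV = 4.05 MeV

E ≈ 4.05 MeV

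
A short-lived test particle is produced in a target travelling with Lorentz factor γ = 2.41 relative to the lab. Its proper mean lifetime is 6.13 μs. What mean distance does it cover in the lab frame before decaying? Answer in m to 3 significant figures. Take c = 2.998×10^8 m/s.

d ≈ 4030 m

β = √(1 − 1/γ²) = √(1 − 1/2.41²) = 0.90985
Dilated lifetime: Δt = γτ₀ = 2.41 × 6.13 μs = 14.773 μs
d = vΔt = 0.90985c × 14.773 μs = 2.7277×10^8 m/s × 1.4773×10^-5 s = 4030 m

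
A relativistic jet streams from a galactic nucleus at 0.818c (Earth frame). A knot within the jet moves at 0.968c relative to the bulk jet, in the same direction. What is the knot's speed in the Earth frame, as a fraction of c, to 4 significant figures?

Relativistic velocity addition: u = (u' + v)/(1 + u'v/c²)
= (0.968 + 0.818)/(1 + 0.968×0.818) = 1.786/1.79182 = 0.9967

u ≈ 0.9967c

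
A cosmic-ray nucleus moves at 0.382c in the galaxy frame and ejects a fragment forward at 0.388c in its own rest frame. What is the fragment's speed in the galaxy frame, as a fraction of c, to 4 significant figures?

Compose boost 2: (0.388 + 0.382)/(1 + 0.388×0.382) = 0.7700/1.14822 = 0.6706

u ≈ 0.6706c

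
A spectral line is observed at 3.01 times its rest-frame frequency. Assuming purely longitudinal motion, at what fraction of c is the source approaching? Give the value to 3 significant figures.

β ≈ 0.801

f_obs/f_src = √((1+β)/(1−β)) = 3.01  ⇒  (1+β)/(1−β) = 9.0601
β = |1 − D²|/(1 + D²) = |1 − 9.0601|/(1 + 9.0601) = 0.801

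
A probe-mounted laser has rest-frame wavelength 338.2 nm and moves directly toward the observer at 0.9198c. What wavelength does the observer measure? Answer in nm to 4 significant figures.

Relativistic Doppler: λ_obs = λ_src √((1−β)/(1+β))
= 338.2 × √(0.0802000/1.91980) = 338.2 × 0.204390 = 69.12 nm

λ_obs ≈ 69.12 nm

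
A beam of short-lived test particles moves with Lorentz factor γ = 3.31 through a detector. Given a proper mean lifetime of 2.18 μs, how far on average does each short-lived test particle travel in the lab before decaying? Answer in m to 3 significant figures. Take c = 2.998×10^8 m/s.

d ≈ 2060 m

β = √(1 − 1/γ²) = √(1 − 1/3.31²) = 0.95327
Dilated lifetime: Δt = γτ₀ = 3.31 × 2.18 μs = 7.2158 μs
d = vΔt = 0.95327c × 7.2158 μs = 2.8579×10^8 m/s × 7.2158×10^-6 s = 2060 m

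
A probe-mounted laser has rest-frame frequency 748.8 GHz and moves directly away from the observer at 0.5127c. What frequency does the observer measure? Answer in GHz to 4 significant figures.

Relativistic Doppler: f_obs = f_src √((1−β)/(1+β))
= 748.8 × √(0.487300/1.51270) = 748.8 × 0.567573 = 425.0 GHz

f_obs ≈ 425.0 GHz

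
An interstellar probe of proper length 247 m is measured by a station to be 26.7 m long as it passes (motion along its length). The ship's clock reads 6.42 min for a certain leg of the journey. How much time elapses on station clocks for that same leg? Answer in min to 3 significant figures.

Δt ≈ 59.4 min

Length contraction ⇒ γ = L₀/L = 247/26.7 = 9.2509
Time dilation: Δt = γτ₀ = 9.2509 × 6.42 min = 59.4 min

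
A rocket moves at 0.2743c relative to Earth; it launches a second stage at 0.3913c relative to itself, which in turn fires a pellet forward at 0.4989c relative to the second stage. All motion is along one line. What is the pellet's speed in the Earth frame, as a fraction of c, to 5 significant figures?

Compose boost 2: (0.3913 + 0.2743)/(1 + 0.3913×0.2743) = 0.66560/1.107334 = 0.6010835
Compose boost 3: (0.4989 + 0.6010835)/(1 + 0.4989×0.6010835) = 1.099984/1.299881 = 0.84622

u ≈ 0.84622c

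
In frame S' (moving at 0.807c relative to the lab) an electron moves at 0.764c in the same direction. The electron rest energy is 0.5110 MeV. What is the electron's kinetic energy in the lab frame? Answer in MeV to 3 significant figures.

u_lab = (0.764 + 0.807)/(1 + 0.764×0.807) = 0.971824
γ = 1/√(1 − 0.971824²) = 4.2425
K = (γ − 1)m₀c² = (4.2425 − 1) × 0.5110 = 3.2425 × 0.5110 = 1.66 MeV

K ≈ 1.66 MeV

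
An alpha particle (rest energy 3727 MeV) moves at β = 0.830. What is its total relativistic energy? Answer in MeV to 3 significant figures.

γ = 1/√(1 − 0.830²) = 1.7929
E = γm₀c² = 1.7929 × 3727 MeV = 6680 MeV

E ≈ 6680 MeV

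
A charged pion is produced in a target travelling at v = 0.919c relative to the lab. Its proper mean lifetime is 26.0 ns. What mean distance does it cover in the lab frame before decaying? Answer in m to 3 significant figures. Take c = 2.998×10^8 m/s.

d ≈ 18.2 m

γ = 1/√(1 − 0.919²) = 2.5364
Dilated lifetime: Δt = γτ₀ = 2.5364 × 26.0 ns = 65.947 ns
d = vΔt = 0.919c × 65.947 ns = 2.7552×10^8 m/s × 6.5947×10^-8 s = 18.2 m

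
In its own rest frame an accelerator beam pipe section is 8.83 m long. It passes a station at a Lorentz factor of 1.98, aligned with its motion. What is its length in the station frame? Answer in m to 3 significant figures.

γ = 1.98 (given)
Length contraction: L = L₀/γ = 8.83/1.98 = 4.46 m

L ≈ 4.46 m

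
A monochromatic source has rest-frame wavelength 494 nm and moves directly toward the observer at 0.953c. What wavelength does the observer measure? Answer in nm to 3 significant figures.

Relativistic Doppler: λ_obs = λ_src √((1−β)/(1+β))
= 494 × √(0.047000/1.9530) = 494 × 0.15513 = 76.6 nm

λ_obs ≈ 76.6 nm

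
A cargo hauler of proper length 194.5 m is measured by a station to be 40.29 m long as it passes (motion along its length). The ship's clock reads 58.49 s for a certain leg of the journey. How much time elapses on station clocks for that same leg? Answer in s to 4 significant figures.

Length contraction ⇒ γ = L₀/L = 194.5/40.29 = 4.82750
Time dilation: Δt = γτ₀ = 4.82750 × 58.49 s = 282.4 s

Δt ≈ 282.4 s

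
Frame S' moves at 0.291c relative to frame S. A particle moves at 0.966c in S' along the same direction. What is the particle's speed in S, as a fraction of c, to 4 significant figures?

u ≈ 0.9812c

Relativistic velocity addition: u = (u' + v)/(1 + u'v/c²)
= (0.966 + 0.291)/(1 + 0.966×0.291) = 1.257/1.28111 = 0.9812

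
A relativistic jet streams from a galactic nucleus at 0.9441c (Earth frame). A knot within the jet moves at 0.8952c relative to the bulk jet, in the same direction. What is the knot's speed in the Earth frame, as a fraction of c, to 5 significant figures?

u ≈ 0.99683c

Relativistic velocity addition: u = (u' + v)/(1 + u'v/c²)
= (0.8952 + 0.9441)/(1 + 0.8952×0.9441) = 1.8393/1.845158 = 0.99683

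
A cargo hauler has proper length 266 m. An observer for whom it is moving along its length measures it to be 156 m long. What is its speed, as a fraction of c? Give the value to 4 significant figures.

γ = L₀/L = 266/156 = 1.70513
β = √(1 − 1/γ²) = 0.8100

β ≈ 0.8100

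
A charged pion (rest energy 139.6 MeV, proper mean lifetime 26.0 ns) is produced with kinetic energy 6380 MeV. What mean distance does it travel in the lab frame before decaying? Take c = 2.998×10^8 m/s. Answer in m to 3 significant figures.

γ = 1 + K/(m₀c²) = 1 + 6380/139.6 = 46.702
β = √(1 − 1/γ²) = 0.99977
Dilated lifetime: γτ₀ = 46.702 × 26.0 ns = 1214.3 ns
d = βc·γτ₀ = 0.99977 × (2.998×10^8 m/s) × 1.2143×10^-6 s = 364 m

d ≈ 364 m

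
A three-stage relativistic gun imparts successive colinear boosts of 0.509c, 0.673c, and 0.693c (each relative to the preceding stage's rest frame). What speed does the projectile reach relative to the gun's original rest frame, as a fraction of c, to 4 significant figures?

Compose boost 2: (0.673 + 0.509)/(1 + 0.673×0.509) = 1.182/1.34256 = 0.880410
Compose boost 3: (0.693 + 0.880410)/(1 + 0.693×0.880410) = 1.57341/1.61012 = 0.9772

u ≈ 0.9772c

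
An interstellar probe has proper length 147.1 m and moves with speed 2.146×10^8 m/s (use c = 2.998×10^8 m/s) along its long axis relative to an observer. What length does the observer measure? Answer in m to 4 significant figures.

L ≈ 102.7 m

β = v/c = 2.146×10^8 / 2.998×10^8 = 0.715811
γ = 1/√(1 − 0.715811²) = 1.43206
Length contraction: L = L₀/γ = 147.1/1.43206 = 102.7 m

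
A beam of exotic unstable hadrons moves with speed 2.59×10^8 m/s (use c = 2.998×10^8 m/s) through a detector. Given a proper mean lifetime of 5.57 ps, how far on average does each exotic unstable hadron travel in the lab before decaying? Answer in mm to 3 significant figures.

d ≈ 2.86 mm

β = v/c = 2.59×10^8 / 2.998×10^8 = 0.86391
γ = 1/√(1 − 0.86391²) = 1.9855
Dilated lifetime: Δt = γτ₀ = 1.9855 × 5.57 ps = 11.059 ps
d = vΔt = 0.86391c × 11.059 ps = 2.5900×10^8 m/s × 1.1059×10^-11 s = 2.86 mm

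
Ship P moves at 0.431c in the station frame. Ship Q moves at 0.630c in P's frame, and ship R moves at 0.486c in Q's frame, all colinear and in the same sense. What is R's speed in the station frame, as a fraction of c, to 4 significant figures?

u ≈ 0.9395c

Compose boost 2: (0.630 + 0.431)/(1 + 0.630×0.431) = 1.061/1.27153 = 0.834428
Compose boost 3: (0.486 + 0.834428)/(1 + 0.486×0.834428) = 1.32043/1.40553 = 0.9395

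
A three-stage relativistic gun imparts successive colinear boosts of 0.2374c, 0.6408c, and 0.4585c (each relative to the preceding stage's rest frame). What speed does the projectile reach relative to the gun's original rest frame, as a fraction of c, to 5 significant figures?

u ≈ 0.90460c

Compose boost 2: (0.6408 + 0.2374)/(1 + 0.6408×0.2374) = 0.87820/1.152126 = 0.7622431
Compose boost 3: (0.4585 + 0.7622431)/(1 + 0.4585×0.7622431) = 1.220743/1.349488 = 0.90460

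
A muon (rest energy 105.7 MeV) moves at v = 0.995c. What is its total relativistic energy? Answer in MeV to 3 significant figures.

γ = 1/√(1 − 0.995²) = 10.013
E = γm₀c² = 10.013 × 105.7 MeV = 1060 MeV

E ≈ 1060 MeV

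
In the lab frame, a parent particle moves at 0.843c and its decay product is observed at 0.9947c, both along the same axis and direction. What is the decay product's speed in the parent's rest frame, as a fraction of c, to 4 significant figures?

u' ≈ 0.9395c

Inverse velocity addition: u' = (u − v)/(1 − uv/c²)
= (0.9947 − 0.843)/(1 − 0.9947×0.843) = 0.1517/0.161468 = 0.9395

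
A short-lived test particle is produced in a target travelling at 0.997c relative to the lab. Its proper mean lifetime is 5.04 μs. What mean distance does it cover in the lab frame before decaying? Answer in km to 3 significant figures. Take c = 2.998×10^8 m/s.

γ = 1/√(1 − 0.997²) = 12.920
Dilated lifetime: Δt = γτ₀ = 12.920 × 5.04 μs = 65.115 μs
d = vΔt = 0.997c × 65.115 μs = 2.9890×10^8 m/s × 6.5115×10^-5 s = 19.5 km

d ≈ 19.5 km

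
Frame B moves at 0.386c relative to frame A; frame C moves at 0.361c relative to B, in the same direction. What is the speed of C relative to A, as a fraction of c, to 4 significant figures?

Compose boost 2: (0.361 + 0.386)/(1 + 0.361×0.386) = 0.7470/1.13935 = 0.6556

u ≈ 0.6556c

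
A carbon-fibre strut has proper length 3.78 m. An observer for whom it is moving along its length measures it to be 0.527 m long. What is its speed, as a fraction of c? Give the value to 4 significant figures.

γ = L₀/L = 3.78/0.527 = 7.17268
β = √(1 − 1/γ²) = 0.9902

β ≈ 0.9902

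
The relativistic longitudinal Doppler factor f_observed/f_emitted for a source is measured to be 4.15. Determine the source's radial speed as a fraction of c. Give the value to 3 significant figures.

f_obs/f_src = √((1+β)/(1−β)) = 4.15  ⇒  (1+β)/(1−β) = 17.223
β = |1 − D²|/(1 + D²) = |1 − 17.223|/(1 + 17.223) = 0.890

β ≈ 0.890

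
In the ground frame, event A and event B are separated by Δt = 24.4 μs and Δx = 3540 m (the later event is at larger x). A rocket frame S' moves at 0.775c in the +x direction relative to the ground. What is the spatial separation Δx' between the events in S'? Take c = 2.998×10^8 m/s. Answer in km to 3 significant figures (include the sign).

Δx' ≈ -3.37 km

γ = 1/√(1 − 0.775²) = 1.5824
Δx' = γ(Δx − vΔt) = 1.5824 × (3540 m − 0.775×(2.998×10^8 m/s)×24.4×10^-6 s)
= 1.5824 × (-2129.2 m) = -3.37 km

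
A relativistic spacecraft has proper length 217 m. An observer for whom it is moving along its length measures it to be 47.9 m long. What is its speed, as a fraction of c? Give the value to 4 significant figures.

β ≈ 0.9753

γ = L₀/L = 217/47.9 = 4.53027
β = √(1 − 1/γ²) = 0.9753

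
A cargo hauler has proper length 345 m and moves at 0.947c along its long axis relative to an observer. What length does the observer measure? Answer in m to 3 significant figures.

L ≈ 111 m

γ = 1/√(1 − 0.947²) = 3.1130
Length contraction: L = L₀/γ = 345/3.1130 = 111 m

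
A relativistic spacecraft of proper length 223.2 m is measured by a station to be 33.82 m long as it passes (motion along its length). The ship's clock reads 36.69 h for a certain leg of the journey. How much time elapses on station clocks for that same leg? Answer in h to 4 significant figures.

Δt ≈ 242.1 h

Length contraction ⇒ γ = L₀/L = 223.2/33.82 = 6.59965
Time dilation: Δt = γτ₀ = 6.59965 × 36.69 h = 242.1 h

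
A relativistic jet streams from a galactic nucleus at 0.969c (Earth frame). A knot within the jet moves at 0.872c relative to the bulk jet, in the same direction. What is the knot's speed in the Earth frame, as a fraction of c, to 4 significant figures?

u ≈ 0.9978c

Relativistic velocity addition: u = (u' + v)/(1 + u'v/c²)
= (0.872 + 0.969)/(1 + 0.872×0.969) = 1.841/1.84497 = 0.9978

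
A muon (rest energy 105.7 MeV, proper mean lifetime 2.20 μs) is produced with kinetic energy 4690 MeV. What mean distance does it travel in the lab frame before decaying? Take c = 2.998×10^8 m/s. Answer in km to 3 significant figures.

γ = 1 + K/(m₀c²) = 1 + 4690/105.7 = 45.371
β = √(1 − 1/γ²) = 0.99976
Dilated lifetime: γτ₀ = 45.371 × 2.20 μs = 99.816 μs
d = βc·γτ₀ = 0.99976 × (2.998×10^8 m/s) × 9.9816×10^-5 s = 29.9 km

d ≈ 29.9 km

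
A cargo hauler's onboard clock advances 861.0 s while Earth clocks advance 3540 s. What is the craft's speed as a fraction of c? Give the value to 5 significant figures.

γ = Δt/τ₀ = 3540/861.0 = 4.111498
β = √(1 − 1/γ²) = √(1 − 1/4.111498²) = 0.96997

β ≈ 0.96997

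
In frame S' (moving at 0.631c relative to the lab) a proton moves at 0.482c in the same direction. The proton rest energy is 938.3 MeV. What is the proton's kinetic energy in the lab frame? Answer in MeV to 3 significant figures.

u_lab = (0.482 + 0.631)/(1 + 0.482×0.631) = 0.853435
γ = 1/√(1 − 0.853435²) = 1.9186
K = (γ − 1)m₀c² = (1.9186 − 1) × 938.3 = 0.91865 × 938.3 = 862 MeV

K ≈ 862 MeV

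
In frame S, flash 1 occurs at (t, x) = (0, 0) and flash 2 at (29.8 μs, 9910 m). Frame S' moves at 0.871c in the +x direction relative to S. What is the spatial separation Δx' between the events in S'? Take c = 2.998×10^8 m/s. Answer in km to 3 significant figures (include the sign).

Δx' ≈ 4.33 km

γ = 1/√(1 − 0.871²) = 2.0355
Δx' = γ(Δx − vΔt) = 2.0355 × (9910 m − 0.871×(2.998×10^8 m/s)×29.8×10^-6 s)
= 2.0355 × (2128.5 m) = 4.33 km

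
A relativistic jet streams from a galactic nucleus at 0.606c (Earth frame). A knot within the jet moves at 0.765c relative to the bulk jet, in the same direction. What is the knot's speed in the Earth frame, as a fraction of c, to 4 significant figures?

Relativistic velocity addition: u = (u' + v)/(1 + u'v/c²)
= (0.765 + 0.606)/(1 + 0.765×0.606) = 1.371/1.46359 = 0.9367

u ≈ 0.9367c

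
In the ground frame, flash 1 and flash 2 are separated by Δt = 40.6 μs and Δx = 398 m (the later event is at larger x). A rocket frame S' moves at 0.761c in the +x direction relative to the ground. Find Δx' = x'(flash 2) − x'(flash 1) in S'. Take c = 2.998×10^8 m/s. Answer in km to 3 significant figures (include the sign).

γ = 1/√(1 − 0.761²) = 1.5414
Δx' = γ(Δx − vΔt) = 1.5414 × (398 m − 0.761×(2.998×10^8 m/s)×40.6×10^-6 s)
= 1.5414 × (-8864.8 m) = -13.7 km

Δx' ≈ -13.7 km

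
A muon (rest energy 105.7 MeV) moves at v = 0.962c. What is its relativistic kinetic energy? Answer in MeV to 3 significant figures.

K ≈ 281 MeV

γ = 1/√(1 − 0.962²) = 3.6623
K = (γ − 1)m₀c² = (3.6623 − 1) × 105.7 MeV = 2.6623 × 105.7 MeV = 281 MeV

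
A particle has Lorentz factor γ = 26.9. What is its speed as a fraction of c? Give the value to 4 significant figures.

β ≈ 0.9993

β = √(1 − 1/γ²) = √(1 − 1/26.9²) = √(0.998618) = 0.9993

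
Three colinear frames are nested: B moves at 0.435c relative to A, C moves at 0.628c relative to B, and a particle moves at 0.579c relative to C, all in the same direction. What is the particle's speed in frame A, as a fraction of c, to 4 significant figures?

u ≈ 0.9531c

Compose boost 2: (0.628 + 0.435)/(1 + 0.628×0.435) = 1.063/1.27318 = 0.834917
Compose boost 3: (0.579 + 0.834917)/(1 + 0.579×0.834917) = 1.41392/1.48342 = 0.9531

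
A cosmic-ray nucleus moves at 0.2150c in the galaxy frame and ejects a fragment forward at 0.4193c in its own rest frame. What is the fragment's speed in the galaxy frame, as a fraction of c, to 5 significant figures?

u ≈ 0.58185c

Compose boost 2: (0.4193 + 0.2150)/(1 + 0.4193×0.2150) = 0.63430/1.090149 = 0.58185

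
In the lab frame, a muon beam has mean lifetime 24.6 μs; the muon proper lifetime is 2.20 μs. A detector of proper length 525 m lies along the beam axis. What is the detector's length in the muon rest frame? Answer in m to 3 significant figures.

Time dilation ⇒ γ = Δt/τ₀ = 24.6/2.20 = 11.182
Length contraction: L = L₀/γ = 525/11.182 = 47.0 m

L ≈ 47.0 m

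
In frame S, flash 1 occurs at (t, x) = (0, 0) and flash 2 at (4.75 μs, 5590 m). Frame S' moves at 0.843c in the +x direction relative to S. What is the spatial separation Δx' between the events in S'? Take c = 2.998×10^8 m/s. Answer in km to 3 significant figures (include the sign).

Δx' ≈ 8.16 km

γ = 1/√(1 − 0.843²) = 1.8590
Δx' = γ(Δx − vΔt) = 1.8590 × (5590 m − 0.843×(2.998×10^8 m/s)×4.75×10^-6 s)
= 1.8590 × (4389.5 m) = 8.16 km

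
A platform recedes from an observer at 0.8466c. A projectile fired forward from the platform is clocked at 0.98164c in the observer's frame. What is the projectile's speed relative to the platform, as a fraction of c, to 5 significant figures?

u' ≈ 0.79932c

Inverse velocity addition: u' = (u − v)/(1 − uv/c²)
= (0.98164 − 0.8466)/(1 − 0.98164×0.8466) = 0.13504/0.1689436 = 0.79932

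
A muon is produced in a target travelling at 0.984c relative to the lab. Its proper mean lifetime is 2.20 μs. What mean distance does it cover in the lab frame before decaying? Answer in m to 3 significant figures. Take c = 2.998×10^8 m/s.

γ = 1/√(1 − 0.984²) = 5.6127
Dilated lifetime: Δt = γτ₀ = 5.6127 × 2.20 μs = 12.348 μs
d = vΔt = 0.984c × 12.348 μs = 2.9500×10^8 m/s × 1.2348×10^-5 s = 3640 m

d ≈ 3640 m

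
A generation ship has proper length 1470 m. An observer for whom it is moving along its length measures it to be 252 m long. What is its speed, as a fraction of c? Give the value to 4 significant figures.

γ = L₀/L = 1470/252 = 5.83333
β = √(1 − 1/γ²) = 0.9852

β ≈ 0.9852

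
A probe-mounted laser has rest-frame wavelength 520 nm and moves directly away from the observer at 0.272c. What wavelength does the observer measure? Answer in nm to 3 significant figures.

Relativistic Doppler: λ_obs = λ_src √((1+β)/(1−β))
= 520 × √(1.2720/0.72800) = 520 × 1.3218 = 687 nm

λ_obs ≈ 687 nm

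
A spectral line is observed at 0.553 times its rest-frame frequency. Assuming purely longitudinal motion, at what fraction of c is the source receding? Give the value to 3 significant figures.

β ≈ 0.532

f_obs/f_src = √((1−β)/(1+β)) = 0.553  ⇒  (1−β)/(1+β) = 0.30581
β = |1 − D²|/(1 + D²) = |1 − 0.30581|/(1 + 0.30581) = 0.532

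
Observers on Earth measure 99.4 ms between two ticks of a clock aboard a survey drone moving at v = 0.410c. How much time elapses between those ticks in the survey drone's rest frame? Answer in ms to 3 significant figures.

γ = 1/√(1 − 0.410²) = 1.0964
Proper time: τ₀ = Δt/γ = 99.4/1.0964 = 90.7 ms

τ₀ ≈ 90.7 ms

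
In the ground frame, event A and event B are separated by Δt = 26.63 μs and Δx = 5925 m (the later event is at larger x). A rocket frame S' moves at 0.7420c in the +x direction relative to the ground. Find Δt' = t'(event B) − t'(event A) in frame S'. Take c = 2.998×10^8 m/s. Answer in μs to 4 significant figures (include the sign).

Δt' ≈ 17.85 μs

γ = 1/√(1 − 0.7420²) = 1.49165
Δt' = γ(Δt − vΔx/c²) = 1.49165 × (26.63 μs − 0.7420×5925 m / (2.998×10^8 m/s))
= 1.49165 × (11.9657 μs) = 17.85 μs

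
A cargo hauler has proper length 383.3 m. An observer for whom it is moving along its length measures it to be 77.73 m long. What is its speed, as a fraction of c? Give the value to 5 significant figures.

γ = L₀/L = 383.3/77.73 = 4.931172
β = √(1 − 1/γ²) = 0.97922

β ≈ 0.97922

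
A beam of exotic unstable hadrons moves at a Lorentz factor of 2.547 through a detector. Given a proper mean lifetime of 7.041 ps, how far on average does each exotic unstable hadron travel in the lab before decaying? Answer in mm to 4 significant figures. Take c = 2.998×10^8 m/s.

d ≈ 4.945 mm

β = √(1 − 1/γ²) = √(1 − 1/2.547²) = 0.919701
Dilated lifetime: Δt = γτ₀ = 2.547 × 7.041 ps = 17.9334 ps
d = vΔt = 0.919701c × 17.9334 ps = 2.75726×10^8 m/s × 1.79334×10^-11 s = 4.945 mm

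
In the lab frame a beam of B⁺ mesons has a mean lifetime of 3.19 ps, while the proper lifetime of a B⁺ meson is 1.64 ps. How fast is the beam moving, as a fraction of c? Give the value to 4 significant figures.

β ≈ 0.8577

γ = Δt/τ₀ = 3.19/1.64 = 1.94512
β = √(1 − 1/γ²) = √(1 − 1/1.94512²) = 0.8577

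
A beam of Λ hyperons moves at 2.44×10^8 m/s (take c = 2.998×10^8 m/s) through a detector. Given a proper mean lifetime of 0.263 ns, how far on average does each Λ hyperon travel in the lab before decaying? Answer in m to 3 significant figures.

β = v/c = 2.44×10^8 / 2.998×10^8 = 0.81388
γ = 1/√(1 − 0.81388²) = 1.7211
Dilated lifetime: Δt = γτ₀ = 1.7211 × 0.263 ns = 0.45264 ns
d = vΔt = 0.81388c × 0.45264 ns = 2.4400×10^8 m/s × 4.5264×10^-10 s = 0.110 m

d ≈ 0.110 m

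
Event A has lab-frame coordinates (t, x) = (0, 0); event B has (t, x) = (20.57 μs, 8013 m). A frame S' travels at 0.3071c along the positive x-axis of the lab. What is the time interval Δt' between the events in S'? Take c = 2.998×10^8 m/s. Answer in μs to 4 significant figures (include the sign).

Δt' ≈ 12.99 μs

γ = 1/√(1 − 0.3071²) = 1.05078
Δt' = γ(Δt − vΔx/c²) = 1.05078 × (20.57 μs − 0.3071×8013 m / (2.998×10^8 m/s))
= 1.05078 × (12.3619 μs) = 12.99 μs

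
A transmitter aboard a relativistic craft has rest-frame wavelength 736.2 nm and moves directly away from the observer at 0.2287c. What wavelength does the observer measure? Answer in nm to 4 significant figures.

Relativistic Doppler: λ_obs = λ_src √((1+β)/(1−β))
= 736.2 × √(1.22870/0.771300) = 736.2 × 1.26215 = 929.2 nm

λ_obs ≈ 929.2 nm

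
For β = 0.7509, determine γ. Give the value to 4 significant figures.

γ = 1/√(1 − β²) = 1/√(1 − 0.7509²) = 1/√(0.436149) = 1.514

γ ≈ 1.514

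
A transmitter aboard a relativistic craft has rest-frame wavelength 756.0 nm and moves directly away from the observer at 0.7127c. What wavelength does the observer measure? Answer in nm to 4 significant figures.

λ_obs ≈ 1846 nm

Relativistic Doppler: λ_obs = λ_src √((1+β)/(1−β))
= 756.0 × √(1.71270/0.287300) = 756.0 × 2.44159 = 1846 nm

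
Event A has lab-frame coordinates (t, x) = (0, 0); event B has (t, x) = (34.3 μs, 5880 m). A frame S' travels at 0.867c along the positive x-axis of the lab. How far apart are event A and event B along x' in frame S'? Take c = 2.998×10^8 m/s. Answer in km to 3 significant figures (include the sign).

γ = 1/√(1 − 0.867²) = 2.0068
Δx' = γ(Δx − vΔt) = 2.0068 × (5880 m − 0.867×(2.998×10^8 m/s)×34.3×10^-6 s)
= 2.0068 × (-3035.5 m) = -6.09 km

Δx' ≈ -6.09 km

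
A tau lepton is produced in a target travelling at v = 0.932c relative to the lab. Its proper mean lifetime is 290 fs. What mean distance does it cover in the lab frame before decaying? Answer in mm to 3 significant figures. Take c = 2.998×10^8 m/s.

γ = 1/√(1 − 0.932²) = 2.7589
Dilated lifetime: Δt = γτ₀ = 2.7589 × 290 fs = 800.09 fs
d = vΔt = 0.932c × 800.09 fs = 2.7941×10^8 m/s × 8.0009×10^-13 s = 0.224 mm

d ≈ 0.224 mm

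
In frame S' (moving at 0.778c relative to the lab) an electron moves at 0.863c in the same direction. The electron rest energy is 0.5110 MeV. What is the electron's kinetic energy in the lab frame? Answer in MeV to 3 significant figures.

K ≈ 2.18 MeV

u_lab = (0.863 + 0.778)/(1 + 0.863×0.778) = 0.981803
γ = 1/√(1 − 0.981803²) = 5.2659
K = (γ − 1)m₀c² = (5.2659 − 1) × 0.5110 = 4.2659 × 0.5110 = 2.18 MeV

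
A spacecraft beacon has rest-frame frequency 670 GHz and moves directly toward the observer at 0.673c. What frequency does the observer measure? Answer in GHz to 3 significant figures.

Relativistic Doppler: f_obs = f_src √((1+β)/(1−β))
= 670 × √(1.6730/0.32700) = 670 × 2.2619 = 1520 GHz

f_obs ≈ 1520 GHz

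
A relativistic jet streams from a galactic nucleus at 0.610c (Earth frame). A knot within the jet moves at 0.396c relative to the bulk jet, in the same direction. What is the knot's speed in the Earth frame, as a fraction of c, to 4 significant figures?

u ≈ 0.8103c

Relativistic velocity addition: u = (u' + v)/(1 + u'v/c²)
= (0.396 + 0.610)/(1 + 0.396×0.610) = 1.006/1.24156 = 0.8103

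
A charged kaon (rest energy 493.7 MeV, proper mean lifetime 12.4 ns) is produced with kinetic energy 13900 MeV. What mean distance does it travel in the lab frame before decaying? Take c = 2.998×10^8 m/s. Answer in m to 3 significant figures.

d ≈ 108 m

γ = 1 + K/(m₀c²) = 1 + 13900/493.7 = 29.155
β = √(1 − 1/γ²) = 0.99941
Dilated lifetime: γτ₀ = 29.155 × 12.4 ns = 361.52 ns
d = βc·γτ₀ = 0.99941 × (2.998×10^8 m/s) × 3.6152×10^-7 s = 108 m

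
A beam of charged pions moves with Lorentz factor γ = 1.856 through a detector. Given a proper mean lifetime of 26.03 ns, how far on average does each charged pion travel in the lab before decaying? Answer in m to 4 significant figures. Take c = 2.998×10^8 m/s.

d ≈ 12.20 m

β = √(1 − 1/γ²) = √(1 − 1/1.856²) = 0.842438
Dilated lifetime: Δt = γτ₀ = 1.856 × 26.03 ns = 48.3117 ns
d = vΔt = 0.842438c × 48.3117 ns = 2.52563×10^8 m/s × 4.83117×10^-8 s = 12.20 m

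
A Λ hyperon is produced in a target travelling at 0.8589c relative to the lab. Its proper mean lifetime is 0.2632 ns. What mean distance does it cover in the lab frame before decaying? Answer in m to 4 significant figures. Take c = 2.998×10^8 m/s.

γ = 1/√(1 − 0.8589²) = 1.95258
Dilated lifetime: Δt = γτ₀ = 1.95258 × 0.2632 ns = 0.513919 ns
d = vΔt = 0.8589c × 0.513919 ns = 2.57498×10^8 m/s × 5.13919×10^-10 s = 0.1323 m

d ≈ 0.1323 m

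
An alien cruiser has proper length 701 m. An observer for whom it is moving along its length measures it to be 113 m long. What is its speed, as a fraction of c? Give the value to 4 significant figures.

β ≈ 0.9869

γ = L₀/L = 701/113 = 6.20354
β = √(1 − 1/γ²) = 0.9869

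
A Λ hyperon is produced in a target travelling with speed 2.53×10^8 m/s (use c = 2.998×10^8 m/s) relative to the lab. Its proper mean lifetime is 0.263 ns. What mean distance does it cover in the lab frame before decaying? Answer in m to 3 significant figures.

β = v/c = 2.53×10^8 / 2.998×10^8 = 0.84390
γ = 1/√(1 − 0.84390²) = 1.8639
Dilated lifetime: Δt = γτ₀ = 1.8639 × 0.263 ns = 0.49021 ns
d = vΔt = 0.84390c × 0.49021 ns = 2.5300×10^8 m/s × 4.9021×10^-10 s = 0.124 m

d ≈ 0.124 m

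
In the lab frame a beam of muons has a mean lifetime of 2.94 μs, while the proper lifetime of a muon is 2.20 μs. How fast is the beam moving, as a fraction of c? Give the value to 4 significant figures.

β ≈ 0.6634

γ = Δt/τ₀ = 2.94/2.20 = 1.33636
β = √(1 − 1/γ²) = √(1 − 1/1.33636²) = 0.6634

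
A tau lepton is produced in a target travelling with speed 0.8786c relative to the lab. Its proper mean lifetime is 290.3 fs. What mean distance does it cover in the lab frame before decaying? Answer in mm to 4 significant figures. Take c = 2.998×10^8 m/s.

γ = 1/√(1 − 0.8786²) = 2.09398
Dilated lifetime: Δt = γτ₀ = 2.09398 × 290.3 fs = 607.884 fs
d = vΔt = 0.8786c × 607.884 fs = 2.63404×10^8 m/s × 6.07884×10^-13 s = 0.1601 mm

d ≈ 0.1601 mm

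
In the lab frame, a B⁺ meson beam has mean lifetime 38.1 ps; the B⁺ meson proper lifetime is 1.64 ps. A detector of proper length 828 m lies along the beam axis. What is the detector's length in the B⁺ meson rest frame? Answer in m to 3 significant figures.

L ≈ 35.6 m

Time dilation ⇒ γ = Δt/τ₀ = 38.1/1.64 = 23.232
Length contraction: L = L₀/γ = 828/23.232 = 35.6 m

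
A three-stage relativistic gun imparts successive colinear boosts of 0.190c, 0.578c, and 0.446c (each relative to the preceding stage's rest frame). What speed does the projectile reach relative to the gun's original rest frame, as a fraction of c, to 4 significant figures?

Compose boost 2: (0.578 + 0.190)/(1 + 0.578×0.190) = 0.7680/1.10982 = 0.692004
Compose boost 3: (0.446 + 0.692004)/(1 + 0.446×0.692004) = 1.13800/1.30863 = 0.8696

u ≈ 0.8696c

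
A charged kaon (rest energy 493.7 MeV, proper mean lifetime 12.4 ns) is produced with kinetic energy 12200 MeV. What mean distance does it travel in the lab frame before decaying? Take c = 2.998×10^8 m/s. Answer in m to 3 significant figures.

d ≈ 95.5 m

γ = 1 + K/(m₀c²) = 1 + 12200/493.7 = 25.711
β = √(1 − 1/γ²) = 0.99924
Dilated lifetime: γτ₀ = 25.711 × 12.4 ns = 318.82 ns
d = βc·γτ₀ = 0.99924 × (2.998×10^8 m/s) × 3.1882×10^-7 s = 95.5 m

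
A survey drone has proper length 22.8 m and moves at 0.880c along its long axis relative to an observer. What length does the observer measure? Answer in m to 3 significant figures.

γ = 1/√(1 − 0.880²) = 2.1054
Length contraction: L = L₀/γ = 22.8/2.1054 = 10.8 m

L ≈ 10.8 m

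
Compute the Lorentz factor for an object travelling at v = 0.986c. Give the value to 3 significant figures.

γ ≈ 6.00

γ = 1/√(1 − β²) = 1/√(1 − 0.986²) = 1/√(0.027804) = 6.00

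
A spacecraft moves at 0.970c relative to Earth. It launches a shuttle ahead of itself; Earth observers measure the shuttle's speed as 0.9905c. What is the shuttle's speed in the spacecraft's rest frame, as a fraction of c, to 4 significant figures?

Inverse velocity addition: u' = (u − v)/(1 − uv/c²)
= (0.9905 − 0.970)/(1 − 0.9905×0.970) = 0.02050/0.0392150 = 0.5228

u' ≈ 0.5228c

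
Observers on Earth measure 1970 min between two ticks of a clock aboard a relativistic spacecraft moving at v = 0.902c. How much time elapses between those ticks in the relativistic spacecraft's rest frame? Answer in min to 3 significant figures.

γ = 1/√(1 − 0.902²) = 2.3162
Proper time: τ₀ = Δt/γ = 1970/2.3162 = 851 min

τ₀ ≈ 851 min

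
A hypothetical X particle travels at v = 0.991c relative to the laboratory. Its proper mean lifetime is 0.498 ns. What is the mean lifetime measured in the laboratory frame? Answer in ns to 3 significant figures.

Δt ≈ 3.72 ns

γ = 1/√(1 − 0.991²) = 7.4704
Time dilation: Δt = γτ₀ = 7.4704 × 0.498 ns = 3.72 ns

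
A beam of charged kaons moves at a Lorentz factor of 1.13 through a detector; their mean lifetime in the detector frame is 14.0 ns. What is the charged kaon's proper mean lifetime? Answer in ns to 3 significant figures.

τ₀ ≈ 12.4 ns

γ = 1.13 (given)
Proper time: τ₀ = Δt/γ = 14.0/1.13 = 12.4 ns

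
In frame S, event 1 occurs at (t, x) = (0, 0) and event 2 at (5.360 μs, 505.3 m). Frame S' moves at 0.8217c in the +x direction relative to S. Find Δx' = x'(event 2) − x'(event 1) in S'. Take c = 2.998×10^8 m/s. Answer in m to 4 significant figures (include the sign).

γ = 1/√(1 − 0.8217²) = 1.75463
Δx' = γ(Δx − vΔt) = 1.75463 × (505.3 m − 0.8217×(2.998×10^8 m/s)×5.360×10^-6 s)
= 1.75463 × (-815.113 m) = -1430 m

Δx' ≈ -1430 m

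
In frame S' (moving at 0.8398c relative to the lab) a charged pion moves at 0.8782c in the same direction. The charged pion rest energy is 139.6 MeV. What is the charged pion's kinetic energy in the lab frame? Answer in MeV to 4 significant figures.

K ≈ 794.5 MeV

u_lab = (0.8782 + 0.8398)/(1 + 0.8782×0.8398) = 0.9887699
γ = 1/√(1 − 0.9887699²) = 6.69140
K = (γ − 1)m₀c² = (6.69140 − 1) × 139.6 = 5.69140 × 139.6 = 794.5 MeV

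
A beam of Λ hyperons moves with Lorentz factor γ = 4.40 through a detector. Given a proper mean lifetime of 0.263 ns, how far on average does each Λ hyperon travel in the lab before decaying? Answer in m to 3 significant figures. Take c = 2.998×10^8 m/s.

β = √(1 − 1/γ²) = √(1 − 1/4.40²) = 0.97383
Dilated lifetime: Δt = γτ₀ = 4.40 × 0.263 ns = 1.1572 ns
d = vΔt = 0.97383c × 1.1572 ns = 2.9195×10^8 m/s × 1.1572×10^-9 s = 0.338 m

d ≈ 0.338 m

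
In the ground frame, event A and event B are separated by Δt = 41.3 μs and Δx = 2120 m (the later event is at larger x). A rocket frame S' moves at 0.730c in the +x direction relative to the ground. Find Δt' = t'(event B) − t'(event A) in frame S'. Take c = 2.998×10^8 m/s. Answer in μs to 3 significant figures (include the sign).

Δt' ≈ 52.9 μs

γ = 1/√(1 − 0.730²) = 1.4632
Δt' = γ(Δt − vΔx/c²) = 1.4632 × (41.3 μs − 0.730×2120 m / (2.998×10^8 m/s))
= 1.4632 × (36.138 μs) = 52.9 μs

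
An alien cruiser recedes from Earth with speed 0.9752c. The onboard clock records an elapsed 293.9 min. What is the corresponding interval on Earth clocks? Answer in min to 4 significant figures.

γ = 1/√(1 − 0.9752²) = 4.51823
Time dilation: Δt = γτ₀ = 4.51823 × 293.9 min = 1328 min

Δt ≈ 1328 min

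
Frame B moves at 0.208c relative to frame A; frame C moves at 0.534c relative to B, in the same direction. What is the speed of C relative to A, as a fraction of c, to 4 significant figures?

Compose boost 2: (0.534 + 0.208)/(1 + 0.534×0.208) = 0.7420/1.11107 = 0.6678

u ≈ 0.6678c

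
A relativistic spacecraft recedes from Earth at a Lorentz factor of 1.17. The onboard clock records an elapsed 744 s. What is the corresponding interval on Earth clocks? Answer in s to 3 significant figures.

Δt ≈ 870 s

γ = 1.17 (given)
Time dilation: Δt = γτ₀ = 1.17 × 744 s = 870 s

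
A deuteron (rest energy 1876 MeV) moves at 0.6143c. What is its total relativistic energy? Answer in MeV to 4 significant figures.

γ = 1/√(1 − 0.6143²) = 1.26731
E = γm₀c² = 1.26731 × 1876 MeV = 2377 MeV

E ≈ 2377 MeV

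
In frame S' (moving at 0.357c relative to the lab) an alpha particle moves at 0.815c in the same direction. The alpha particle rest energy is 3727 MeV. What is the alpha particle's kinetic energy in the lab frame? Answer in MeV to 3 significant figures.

u_lab = (0.815 + 0.357)/(1 + 0.815×0.357) = 0.907855
γ = 1/√(1 − 0.907855²) = 2.3850
K = (γ − 1)m₀c² = (2.3850 − 1) × 3727 = 1.3850 × 3727 = 5160 MeV

K ≈ 5160 MeV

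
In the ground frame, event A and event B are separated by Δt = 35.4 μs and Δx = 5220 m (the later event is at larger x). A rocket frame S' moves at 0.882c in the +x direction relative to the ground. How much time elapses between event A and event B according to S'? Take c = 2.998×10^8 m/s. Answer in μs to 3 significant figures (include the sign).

γ = 1/√(1 − 0.882²) = 2.1220
Δt' = γ(Δt − vΔx/c²) = 2.1220 × (35.4 μs − 0.882×5220 m / (2.998×10^8 m/s))
= 2.1220 × (20.043 μs) = 42.5 μs

Δt' ≈ 42.5 μs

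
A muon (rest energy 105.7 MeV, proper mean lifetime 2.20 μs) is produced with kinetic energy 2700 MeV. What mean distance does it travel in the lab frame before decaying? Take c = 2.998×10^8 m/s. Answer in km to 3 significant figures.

d ≈ 17.5 km

γ = 1 + K/(m₀c²) = 1 + 2700/105.7 = 26.544
β = √(1 − 1/γ²) = 0.99929
Dilated lifetime: γτ₀ = 26.544 × 2.20 μs = 58.397 μs
d = βc·γτ₀ = 0.99929 × (2.998×10^8 m/s) × 5.8397×10^-5 s = 17.5 km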